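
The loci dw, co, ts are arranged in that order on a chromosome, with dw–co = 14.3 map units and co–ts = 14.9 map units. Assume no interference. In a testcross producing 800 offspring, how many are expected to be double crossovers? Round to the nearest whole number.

17

Map distances give recombination frequencies of 0.143 and 0.149 for the two intervals.
With no interference, expected double-crossover frequency = 0.143 × 0.149 = 0.02131.
Expected number = 0.02131 × 800 = 17.05 ≈ 17.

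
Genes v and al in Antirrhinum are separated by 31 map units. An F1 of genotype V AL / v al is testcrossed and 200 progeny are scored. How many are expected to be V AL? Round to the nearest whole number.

A map distance of 31 map units corresponds to a recombination frequency of 0.310.
The F1 is V AL / v al, so V AL is a parental gamete class with expected frequency (1 − r)/2 = 0.690/2 = 0.3450.
Expected number = 0.3450 × 200 = 69.00 ≈ 69.

69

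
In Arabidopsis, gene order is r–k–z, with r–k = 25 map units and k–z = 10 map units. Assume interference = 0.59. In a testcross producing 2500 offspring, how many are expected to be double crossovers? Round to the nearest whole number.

26

Map distances give recombination frequencies of 0.250 and 0.100 for the two intervals.
With interference 0.59 (so coincidence = 0.41), expected double-crossover frequency = 0.250 × 0.100 × 0.41 = 0.01025.
Expected number = 0.01025 × 2500 = 25.63 ≈ 26.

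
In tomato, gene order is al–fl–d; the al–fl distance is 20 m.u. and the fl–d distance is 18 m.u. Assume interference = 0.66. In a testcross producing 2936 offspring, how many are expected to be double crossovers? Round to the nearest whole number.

Map distances give recombination frequencies of 0.200 and 0.180 for the two intervals.
With interference 0.66 (so coincidence = 0.34), expected double-crossover frequency = 0.200 × 0.180 × 0.34 = 0.01224.
Expected number = 0.01224 × 2936 = 35.94 ≈ 36.

36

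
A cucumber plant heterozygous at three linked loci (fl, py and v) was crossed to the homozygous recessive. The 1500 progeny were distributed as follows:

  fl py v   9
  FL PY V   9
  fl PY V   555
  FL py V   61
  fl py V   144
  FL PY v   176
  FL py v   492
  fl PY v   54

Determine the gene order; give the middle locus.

fl

The two most frequent reciprocal classes, FL py v and fl PY V, are the parental types, so the F1 was FL py v / fl PY V.
The two rarest classes, fl py v and FL PY V, are the double crossovers. Comparing them with the parentals, only the fl allele has switched, so fl is the middle locus and the order is v – fl – py.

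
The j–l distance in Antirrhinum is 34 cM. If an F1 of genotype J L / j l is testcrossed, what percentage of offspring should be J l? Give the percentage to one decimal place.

17.0%

A map distance of 34 cM corresponds to a recombination frequency of 0.340.
The F1 is J L / j l, so J l is a recombinant gamete class with expected frequency r/2 = 0.340/2 = 0.1700.
That is 0.1700 = 17.0% of the progeny.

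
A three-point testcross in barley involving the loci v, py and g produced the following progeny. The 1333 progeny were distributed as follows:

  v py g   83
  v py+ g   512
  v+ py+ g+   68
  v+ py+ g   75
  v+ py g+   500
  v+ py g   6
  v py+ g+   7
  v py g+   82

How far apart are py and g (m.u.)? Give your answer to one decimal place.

12.3 m.u.

The two most frequent reciprocal classes, v+ py g+ and v py+ g, are the parental types, so the F1 was v+ py g+ / v py+ g.
The two rarest classes, v+ py g and v py+ g+, are the double crossovers. Comparing them with the parentals, only the g allele has switched, so g is the middle locus and the order is v – g – py.
Crossovers in the g–py interval produce the single-crossover classes v+ py+ g+ and v py g (68 + 83 = 151) plus the double crossovers (13).
RF(g–py) = (151 + 13) / 1333 = 164/1333 = 0.1230 → 12.3 m.u.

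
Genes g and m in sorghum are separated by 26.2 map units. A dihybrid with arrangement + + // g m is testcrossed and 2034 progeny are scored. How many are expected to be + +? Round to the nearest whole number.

751

A map distance of 26.2 map units corresponds to a recombination frequency of 0.262.
The F1 is + + / g m, so + + is a parental gamete class with expected frequency (1 − r)/2 = 0.738/2 = 0.3690.
Expected number = 0.3690 × 2034 = 750.55 ≈ 751.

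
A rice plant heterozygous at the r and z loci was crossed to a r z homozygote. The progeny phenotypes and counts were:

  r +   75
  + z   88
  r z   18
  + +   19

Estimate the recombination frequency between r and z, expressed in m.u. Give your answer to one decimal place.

The two most frequent classes, + z (88) and r + (75), are the parental types, so the F1 was + z / r +.
The recombinant classes are + + and r z: 19 + 18 = 37.
Recombination frequency = 37/200 = 0.1850 ≈ 18.5%, i.e. 18.5 m.u.

18.5 m.u.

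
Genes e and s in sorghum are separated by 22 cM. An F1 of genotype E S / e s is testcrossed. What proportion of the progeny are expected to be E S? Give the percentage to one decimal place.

A map distance of 22 cM corresponds to a recombination frequency of 0.220.
The F1 is E S / e s, so E S is a parental gamete class with expected frequency (1 − r)/2 = 0.780/2 = 0.3900.
That is 0.3900 = 39.0% of the progeny.

39.0%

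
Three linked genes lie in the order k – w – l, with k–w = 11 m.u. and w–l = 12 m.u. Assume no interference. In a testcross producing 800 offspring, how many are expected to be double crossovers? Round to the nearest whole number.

11

Map distances give recombination frequencies of 0.110 and 0.120 for the two intervals.
With no interference, expected double-crossover frequency = 0.110 × 0.120 = 0.01320.
Expected number = 0.01320 × 800 = 10.56 ≈ 11.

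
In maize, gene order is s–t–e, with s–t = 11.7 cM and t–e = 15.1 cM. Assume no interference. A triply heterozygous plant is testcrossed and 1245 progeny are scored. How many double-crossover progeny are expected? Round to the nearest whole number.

22

Map distances give recombination frequencies of 0.117 and 0.151 for the two intervals.
With no interference, expected double-crossover frequency = 0.117 × 0.151 = 0.01767.
Expected number = 0.01767 × 1245 = 22.00 ≈ 22.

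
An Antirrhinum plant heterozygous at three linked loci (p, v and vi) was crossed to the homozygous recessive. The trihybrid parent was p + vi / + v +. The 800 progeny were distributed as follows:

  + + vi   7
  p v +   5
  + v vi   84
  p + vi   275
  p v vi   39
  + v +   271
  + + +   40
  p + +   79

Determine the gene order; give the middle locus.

p

The two rarest classes, + + vi and p v +, are the double crossovers. Comparing them with the parentals, only the p allele has switched, so p is the middle locus and the order is v – p – vi.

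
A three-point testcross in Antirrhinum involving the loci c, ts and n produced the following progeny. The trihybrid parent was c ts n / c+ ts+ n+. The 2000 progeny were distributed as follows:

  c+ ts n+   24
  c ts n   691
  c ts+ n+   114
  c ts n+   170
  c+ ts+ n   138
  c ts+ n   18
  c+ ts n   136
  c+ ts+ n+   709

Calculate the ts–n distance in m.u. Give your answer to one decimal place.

The two rarest classes, c ts+ n and c+ ts n+, are the double crossovers. Comparing them with the parentals, only the ts allele has switched, so ts is the middle locus and the order is n – ts – c.
Crossovers in the n–ts interval produce the single-crossover classes c ts n+ and c+ ts+ n (170 + 138 = 308) plus the double crossovers (42).
RF(n–ts) = (308 + 42) / 2000 = 350/2000 = 0.1750 → 17.5 m.u.

17.5 m.u.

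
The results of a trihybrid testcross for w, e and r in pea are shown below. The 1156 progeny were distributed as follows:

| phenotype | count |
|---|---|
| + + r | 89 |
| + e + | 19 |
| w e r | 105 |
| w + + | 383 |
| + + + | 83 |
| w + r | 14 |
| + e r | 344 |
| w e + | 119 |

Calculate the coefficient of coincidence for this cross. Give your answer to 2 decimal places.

0.72

The two most frequent reciprocal classes, w + + and + e r, are the parental types, so the F1 was w + + / + e r.
The two rarest classes, w + r and + e +, are the double crossovers. Comparing them with the parentals, only the r allele has switched, so r is the middle locus and the order is w – r – e.
w–r: (188 + 33)/1156 = 0.1912; r–e: (208 + 33)/1156 = 0.2085.
Expected DCO frequency = 0.1912 × 0.2085 ≈ 0.03987; observed = 33/1156 ≈ 0.02855.
Coefficient of coincidence = 0.02855/0.03987 ≈ 0.72.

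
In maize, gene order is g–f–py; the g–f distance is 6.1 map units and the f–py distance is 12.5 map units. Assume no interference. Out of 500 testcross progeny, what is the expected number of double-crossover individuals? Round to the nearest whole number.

4

Map distances give recombination frequencies of 0.061 and 0.125 for the two intervals.
With no interference, expected double-crossover frequency = 0.061 × 0.125 = 0.00762.
Expected number = 0.00762 × 500 = 3.81 ≈ 4.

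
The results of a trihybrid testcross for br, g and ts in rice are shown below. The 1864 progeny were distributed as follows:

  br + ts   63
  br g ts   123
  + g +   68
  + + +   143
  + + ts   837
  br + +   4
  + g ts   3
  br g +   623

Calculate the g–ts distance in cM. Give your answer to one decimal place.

The two most frequent reciprocal classes, br g + and + + ts, are the parental types, so the F1 was br g + / + + ts.
The two rarest classes, br + + and + g ts, are the double crossovers. Comparing them with the parentals, only the g allele has switched, so g is the middle locus and the order is br – g – ts.
Crossovers in the g–ts interval produce the single-crossover classes br g ts and + + + (123 + 143 = 266) plus the double crossovers (7).
RF(g–ts) = (266 + 7) / 1864 = 273/1864 = 0.1465 → 14.6 cM.

14.6 cM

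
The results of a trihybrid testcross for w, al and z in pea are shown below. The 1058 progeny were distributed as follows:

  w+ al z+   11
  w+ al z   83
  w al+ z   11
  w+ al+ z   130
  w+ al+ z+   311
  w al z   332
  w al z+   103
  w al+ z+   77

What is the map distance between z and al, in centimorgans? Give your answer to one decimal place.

24.1 centimorgans

The two most frequent reciprocal classes, w al z and w+ al+ z+, are the parental types, so the F1 was w al z / w+ al+ z+.
The two rarest classes, w al+ z and w+ al z+, are the double crossovers. Comparing them with the parentals, only the al allele has switched, so al is the middle locus and the order is z – al – w.
Crossovers in the z–al interval produce the single-crossover classes w al z+ and w+ al+ z (103 + 130 = 233) plus the double crossovers (22).
RF(z–al) = (233 + 22) / 1058 = 255/1058 = 0.2410 → 24.1 centimorgans.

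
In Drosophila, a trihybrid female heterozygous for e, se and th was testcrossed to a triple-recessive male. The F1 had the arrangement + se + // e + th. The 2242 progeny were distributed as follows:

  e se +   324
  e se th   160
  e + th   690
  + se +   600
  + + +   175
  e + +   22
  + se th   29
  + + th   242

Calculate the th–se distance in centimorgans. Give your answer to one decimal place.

17.2 centimorgans

The two rarest classes, + se th and e + +, are the double crossovers. Comparing them with the parentals, only the th allele has switched, so th is the middle locus and the order is se – th – e.
Crossovers in the se–th interval produce the single-crossover classes + + + and e se th (175 + 160 = 335) plus the double crossovers (51).
RF(se–th) = (335 + 51) / 2242 = 386/2242 = 0.1722 → 17.2 centimorgans.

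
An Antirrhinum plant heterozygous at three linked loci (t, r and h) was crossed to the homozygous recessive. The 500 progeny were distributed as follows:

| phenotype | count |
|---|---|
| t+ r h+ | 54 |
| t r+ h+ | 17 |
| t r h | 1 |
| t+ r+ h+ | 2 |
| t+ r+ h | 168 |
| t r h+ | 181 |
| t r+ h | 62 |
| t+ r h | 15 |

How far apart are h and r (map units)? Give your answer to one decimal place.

The two most frequent reciprocal classes, t r h+ and t+ r+ h, are the parental types, so the F1 was t r h+ / t+ r+ h.
The two rarest classes, t r h and t+ r+ h+, are the double crossovers. Comparing them with the parentals, only the h allele has switched, so h is the middle locus and the order is r – h – t.
Crossovers in the r–h interval produce the single-crossover classes t r+ h+ and t+ r h (17 + 15 = 32) plus the double crossovers (3).
RF(r–h) = (32 + 3) / 500 = 35/500 = 0.0700 → 7.0 map units.

7.0 map units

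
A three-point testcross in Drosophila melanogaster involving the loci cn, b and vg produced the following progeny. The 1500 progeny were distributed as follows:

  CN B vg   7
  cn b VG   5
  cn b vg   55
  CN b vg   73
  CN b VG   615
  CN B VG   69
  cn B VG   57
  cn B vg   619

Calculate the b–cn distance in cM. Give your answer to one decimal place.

9.1 cM

The two most frequent reciprocal classes, CN b VG and cn B vg, are the parental types, so the F1 was CN b VG / cn B vg.
The two rarest classes, cn b VG and CN B vg, are the double crossovers. Comparing them with the parentals, only the cn allele has switched, so cn is the middle locus and the order is b – cn – vg.
Crossovers in the b–cn interval produce the single-crossover classes CN B VG and cn b vg (69 + 55 = 124) plus the double crossovers (12).
RF(b–cn) = (124 + 12) / 1500 = 136/1500 = 0.0907 → 9.1 cM.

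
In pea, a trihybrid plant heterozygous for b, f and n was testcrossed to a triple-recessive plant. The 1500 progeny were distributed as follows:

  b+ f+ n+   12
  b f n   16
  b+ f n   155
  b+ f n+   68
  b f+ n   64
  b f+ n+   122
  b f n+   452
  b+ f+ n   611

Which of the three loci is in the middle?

The two most frequent reciprocal classes, b+ f+ n and b f n+, are the parental types, so the F1 was b+ f+ n / b f n+.
The two rarest classes, b+ f+ n+ and b f n, are the double crossovers. Comparing them with the parentals, only the n allele has switched, so n is the middle locus and the order is f – n – b.

n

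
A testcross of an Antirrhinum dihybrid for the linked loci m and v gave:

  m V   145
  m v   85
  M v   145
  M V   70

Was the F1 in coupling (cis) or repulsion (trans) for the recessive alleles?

trans

The two most frequent classes are M v (145) and m V (145); these are the parental (non-recombinant) types.
So the F1 carried M v on one chromosome and m V on the other — the recessive alleles are on opposite chromosomes (trans / repulsion).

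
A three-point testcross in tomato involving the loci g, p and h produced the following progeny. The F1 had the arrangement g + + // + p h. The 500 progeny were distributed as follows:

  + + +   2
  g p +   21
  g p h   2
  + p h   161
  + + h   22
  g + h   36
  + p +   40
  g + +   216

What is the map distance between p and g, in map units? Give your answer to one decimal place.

The two rarest classes, + + + and g p h, are the double crossovers. Comparing them with the parentals, only the g allele has switched, so g is the middle locus and the order is p – g – h.
Crossovers in the p–g interval produce the single-crossover classes g p + and + + h (21 + 22 = 43) plus the double crossovers (4).
RF(p–g) = (43 + 4) / 500 = 47/500 = 0.0940 → 9.4 map units.

9.4 map units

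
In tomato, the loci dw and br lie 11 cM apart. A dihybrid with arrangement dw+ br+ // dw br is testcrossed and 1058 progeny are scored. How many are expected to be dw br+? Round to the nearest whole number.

A map distance of 11 cM corresponds to a recombination frequency of 0.110.
The F1 is dw+ br+ / dw br, so dw br+ is a recombinant gamete class with expected frequency r/2 = 0.110/2 = 0.0550.
Expected number = 0.0550 × 1058 = 58.19 ≈ 58.

58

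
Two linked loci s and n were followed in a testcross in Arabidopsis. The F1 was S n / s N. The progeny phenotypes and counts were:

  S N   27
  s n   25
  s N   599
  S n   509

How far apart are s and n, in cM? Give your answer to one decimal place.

The recombinant classes are S N and s n: 27 + 25 = 52.
Recombination frequency = 52/1160 = 0.0448 ≈ 4.5%, i.e. 4.5 cM.

4.5 cM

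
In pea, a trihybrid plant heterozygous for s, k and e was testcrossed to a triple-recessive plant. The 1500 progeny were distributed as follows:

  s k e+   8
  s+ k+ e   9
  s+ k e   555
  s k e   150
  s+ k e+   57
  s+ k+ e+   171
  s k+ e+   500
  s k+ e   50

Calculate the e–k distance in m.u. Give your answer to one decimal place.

The two most frequent reciprocal classes, s k+ e+ and s+ k e, are the parental types, so the F1 was s k+ e+ / s+ k e.
The two rarest classes, s k e+ and s+ k+ e, are the double crossovers. Comparing them with the parentals, only the k allele has switched, so k is the middle locus and the order is s – k – e.
Crossovers in the k–e interval produce the single-crossover classes s k+ e and s+ k e+ (50 + 57 = 107) plus the double crossovers (17).
RF(k–e) = (107 + 17) / 1500 = 124/1500 = 0.0827 → 8.3 m.u.

8.3 m.u.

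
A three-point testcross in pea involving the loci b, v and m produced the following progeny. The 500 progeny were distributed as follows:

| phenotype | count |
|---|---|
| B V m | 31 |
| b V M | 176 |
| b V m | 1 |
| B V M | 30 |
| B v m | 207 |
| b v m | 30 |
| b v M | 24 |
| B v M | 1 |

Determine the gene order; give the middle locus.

The two most frequent reciprocal classes, b V M and B v m, are the parental types, so the F1 was b V M / B v m.
The two rarest classes, b V m and B v M, are the double crossovers. Comparing them with the parentals, only the m allele has switched, so m is the middle locus and the order is v – m – b.

m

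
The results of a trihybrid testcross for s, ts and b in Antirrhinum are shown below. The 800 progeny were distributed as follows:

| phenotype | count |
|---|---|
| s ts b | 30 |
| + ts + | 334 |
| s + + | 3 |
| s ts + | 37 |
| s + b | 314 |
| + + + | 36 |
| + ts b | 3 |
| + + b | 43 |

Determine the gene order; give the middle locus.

The two most frequent reciprocal classes, + ts + and s + b, are the parental types, so the F1 was + ts + / s + b.
The two rarest classes, + ts b and s + +, are the double crossovers. Comparing them with the parentals, only the b allele has switched, so b is the middle locus and the order is ts – b – s.

b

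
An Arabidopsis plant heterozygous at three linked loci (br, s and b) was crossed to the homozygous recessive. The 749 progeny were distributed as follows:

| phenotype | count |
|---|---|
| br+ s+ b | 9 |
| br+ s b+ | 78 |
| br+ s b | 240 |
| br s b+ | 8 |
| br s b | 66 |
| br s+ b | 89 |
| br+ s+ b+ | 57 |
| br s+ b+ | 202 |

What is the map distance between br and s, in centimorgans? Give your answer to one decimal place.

18.7 centimorgans

The two most frequent reciprocal classes, br s+ b+ and br+ s b, are the parental types, so the F1 was br s+ b+ / br+ s b.
The two rarest classes, br s b+ and br+ s+ b, are the double crossovers. Comparing them with the parentals, only the s allele has switched, so s is the middle locus and the order is b – s – br.
Crossovers in the s–br interval produce the single-crossover classes br+ s+ b+ and br s b (57 + 66 = 123) plus the double crossovers (17).
RF(s–br) = (123 + 17) / 749 = 140/749 = 0.1869 → 18.7 centimorgans.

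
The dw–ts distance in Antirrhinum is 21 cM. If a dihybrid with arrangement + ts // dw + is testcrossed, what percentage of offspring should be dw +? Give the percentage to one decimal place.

39.5%

A map distance of 21 cM corresponds to a recombination frequency of 0.210.
The F1 is + ts / dw +, so dw + is a parental gamete class with expected frequency (1 − r)/2 = 0.790/2 = 0.3950.
That is 0.3950 = 39.5% of the progeny.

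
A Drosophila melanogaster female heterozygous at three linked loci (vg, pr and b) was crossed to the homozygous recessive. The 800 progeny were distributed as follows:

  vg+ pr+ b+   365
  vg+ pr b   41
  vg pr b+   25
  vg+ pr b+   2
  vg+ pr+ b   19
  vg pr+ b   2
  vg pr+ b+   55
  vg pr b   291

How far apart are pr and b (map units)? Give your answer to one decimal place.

The two most frequent reciprocal classes, vg+ pr+ b+ and vg pr b, are the parental types, so the F1 was vg+ pr+ b+ / vg pr b.
The two rarest classes, vg+ pr b+ and vg pr+ b, are the double crossovers. Comparing them with the parentals, only the pr allele has switched, so pr is the middle locus and the order is b – pr – vg.
Crossovers in the b–pr interval produce the single-crossover classes vg+ pr+ b and vg pr b+ (19 + 25 = 44) plus the double crossovers (4).
RF(b–pr) = (44 + 4) / 800 = 48/800 = 0.0600 → 6.0 map units.

6.0 map units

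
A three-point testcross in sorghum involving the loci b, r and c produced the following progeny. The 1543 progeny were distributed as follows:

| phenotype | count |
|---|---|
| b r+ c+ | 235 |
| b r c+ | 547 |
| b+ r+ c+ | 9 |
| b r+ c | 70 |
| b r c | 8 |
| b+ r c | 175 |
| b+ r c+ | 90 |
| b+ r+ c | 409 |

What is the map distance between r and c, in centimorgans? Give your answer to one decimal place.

27.7 centimorgans

The two most frequent reciprocal classes, b r c+ and b+ r+ c, are the parental types, so the F1 was b r c+ / b+ r+ c.
The two rarest classes, b r c and b+ r+ c+, are the double crossovers. Comparing them with the parentals, only the c allele has switched, so c is the middle locus and the order is r – c – b.
Crossovers in the r–c interval produce the single-crossover classes b r+ c+ and b+ r c (235 + 175 = 410) plus the double crossovers (17).
RF(r–c) = (410 + 17) / 1543 = 427/1543 = 0.2767 → 27.7 centimorgans.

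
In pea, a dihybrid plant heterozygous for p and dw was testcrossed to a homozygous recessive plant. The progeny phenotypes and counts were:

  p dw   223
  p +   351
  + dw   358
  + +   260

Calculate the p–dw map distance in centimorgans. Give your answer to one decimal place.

40.5 centimorgans

The two most frequent classes, + dw (358) and p + (351), are the parental types, so the F1 was + dw / p +.
The recombinant classes are + + and p dw: 260 + 223 = 483.
Recombination frequency = 483/1192 = 0.4052 ≈ 40.5%, i.e. 40.5 centimorgans.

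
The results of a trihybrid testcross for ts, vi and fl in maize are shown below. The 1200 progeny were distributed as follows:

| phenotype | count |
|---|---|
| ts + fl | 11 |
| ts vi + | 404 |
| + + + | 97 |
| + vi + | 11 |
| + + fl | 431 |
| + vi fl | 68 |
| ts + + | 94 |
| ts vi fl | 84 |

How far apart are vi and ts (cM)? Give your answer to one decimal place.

15.3 cM

The two most frequent reciprocal classes, + + fl and ts vi +, are the parental types, so the F1 was + + fl / ts vi +.
The two rarest classes, ts + fl and + vi +, are the double crossovers. Comparing them with the parentals, only the ts allele has switched, so ts is the middle locus and the order is fl – ts – vi.
Crossovers in the ts–vi interval produce the single-crossover classes + vi fl and ts + + (68 + 94 = 162) plus the double crossovers (22).
RF(ts–vi) = (162 + 22) / 1200 = 184/1200 = 0.1533 → 15.3 cM.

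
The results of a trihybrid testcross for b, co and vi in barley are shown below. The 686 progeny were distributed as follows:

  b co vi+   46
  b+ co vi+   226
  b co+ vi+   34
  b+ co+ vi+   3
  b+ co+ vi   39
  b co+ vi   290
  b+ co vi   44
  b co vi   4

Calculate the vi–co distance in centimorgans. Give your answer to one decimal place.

12.4 centimorgans

The two most frequent reciprocal classes, b co+ vi and b+ co vi+, are the parental types, so the F1 was b co+ vi / b+ co vi+.
The two rarest classes, b co vi and b+ co+ vi+, are the double crossovers. Comparing them with the parentals, only the co allele has switched, so co is the middle locus and the order is b – co – vi.
Crossovers in the co–vi interval produce the single-crossover classes b co+ vi+ and b+ co vi (34 + 44 = 78) plus the double crossovers (7).
RF(co–vi) = (78 + 7) / 686 = 85/686 = 0.1239 → 12.4 centimorgans.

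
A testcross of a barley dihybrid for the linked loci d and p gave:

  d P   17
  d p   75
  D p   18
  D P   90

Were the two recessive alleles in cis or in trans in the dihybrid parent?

The two most frequent classes are D P (90) and d p (75); these are the parental (non-recombinant) types.
So the F1 carried D P on one chromosome and d p on the other — the recessive alleles are on the same chromosome (cis / coupling).

cis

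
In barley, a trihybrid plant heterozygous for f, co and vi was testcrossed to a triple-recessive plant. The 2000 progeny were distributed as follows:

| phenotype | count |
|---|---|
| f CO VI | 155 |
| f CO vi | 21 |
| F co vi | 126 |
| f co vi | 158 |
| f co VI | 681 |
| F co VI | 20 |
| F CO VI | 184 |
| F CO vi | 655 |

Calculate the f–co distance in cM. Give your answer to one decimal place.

The two most frequent reciprocal classes, f co VI and F CO vi, are the parental types, so the F1 was f co VI / F CO vi.
The two rarest classes, F co VI and f CO vi, are the double crossovers. Comparing them with the parentals, only the f allele has switched, so f is the middle locus and the order is co – f – vi.
Crossovers in the co–f interval produce the single-crossover classes f CO VI and F co vi (155 + 126 = 281) plus the double crossovers (41).
RF(co–f) = (281 + 41) / 2000 = 322/2000 = 0.1610 → 16.1 cM.

16.1 cM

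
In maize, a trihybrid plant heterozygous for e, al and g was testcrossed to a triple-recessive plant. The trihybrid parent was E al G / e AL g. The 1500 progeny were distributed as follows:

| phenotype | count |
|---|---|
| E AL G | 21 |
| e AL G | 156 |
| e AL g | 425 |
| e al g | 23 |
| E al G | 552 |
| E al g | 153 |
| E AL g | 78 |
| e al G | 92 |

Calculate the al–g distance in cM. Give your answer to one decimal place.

The two rarest classes, E AL G and e al g, are the double crossovers. Comparing them with the parentals, only the al allele has switched, so al is the middle locus and the order is g – al – e.
Crossovers in the g–al interval produce the single-crossover classes E al g and e AL G (153 + 156 = 309) plus the double crossovers (44).
RF(g–al) = (309 + 44) / 1500 = 353/1500 = 0.2353 → 23.5 cM.

23.5 cM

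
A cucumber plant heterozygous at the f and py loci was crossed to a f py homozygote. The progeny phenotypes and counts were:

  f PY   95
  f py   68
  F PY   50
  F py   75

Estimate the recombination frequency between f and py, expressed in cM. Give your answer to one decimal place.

The two most frequent classes, F py (75) and f PY (95), are the parental types, so the F1 was F py / f PY.
The recombinant classes are F PY and f py: 50 + 68 = 118.
Recombination frequency = 118/288 = 0.4097 ≈ 41.0%, i.e. 41.0 cM.

41.0 cM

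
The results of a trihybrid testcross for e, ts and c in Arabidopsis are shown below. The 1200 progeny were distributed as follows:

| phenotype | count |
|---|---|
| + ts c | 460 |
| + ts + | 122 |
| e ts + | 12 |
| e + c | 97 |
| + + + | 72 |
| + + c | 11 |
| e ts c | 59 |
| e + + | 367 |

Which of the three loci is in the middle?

The two most frequent reciprocal classes, + ts c and e + +, are the parental types, so the F1 was + ts c / e + +.
The two rarest classes, + + c and e ts +, are the double crossovers. Comparing them with the parentals, only the ts allele has switched, so ts is the middle locus and the order is e – ts – c.

ts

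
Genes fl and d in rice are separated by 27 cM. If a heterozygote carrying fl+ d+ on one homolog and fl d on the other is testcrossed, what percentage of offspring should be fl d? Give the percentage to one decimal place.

36.5%

A map distance of 27 cM corresponds to a recombination frequency of 0.270.
The F1 is fl+ d+ / fl d, so fl d is a parental gamete class with expected frequency (1 − r)/2 = 0.730/2 = 0.3650.
That is 0.3650 = 36.5% of the progeny.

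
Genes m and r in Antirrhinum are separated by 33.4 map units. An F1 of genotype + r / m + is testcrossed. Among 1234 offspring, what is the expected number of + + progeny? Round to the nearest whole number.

206

A map distance of 33.4 map units corresponds to a recombination frequency of 0.334.
The F1 is + r / m +, so + + is a recombinant gamete class with expected frequency r/2 = 0.334/2 = 0.1670.
Expected number = 0.1670 × 1234 = 206.08 ≈ 206.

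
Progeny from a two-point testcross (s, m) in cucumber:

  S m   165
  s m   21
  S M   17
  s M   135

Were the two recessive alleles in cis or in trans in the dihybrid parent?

The two most frequent classes are S m (165) and s M (135); these are the parental (non-recombinant) types.
So the F1 carried S m on one chromosome and s M on the other — the recessive alleles are on opposite chromosomes (trans / repulsion).

trans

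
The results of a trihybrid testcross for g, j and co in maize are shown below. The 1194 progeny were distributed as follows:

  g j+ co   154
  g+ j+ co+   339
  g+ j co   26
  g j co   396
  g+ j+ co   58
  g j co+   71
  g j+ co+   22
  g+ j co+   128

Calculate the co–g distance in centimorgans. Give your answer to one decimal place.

The two most frequent reciprocal classes, g+ j+ co+ and g j co, are the parental types, so the F1 was g+ j+ co+ / g j co.
The two rarest classes, g j+ co+ and g+ j co, are the double crossovers. Comparing them with the parentals, only the g allele has switched, so g is the middle locus and the order is j – g – co.
Crossovers in the g–co interval produce the single-crossover classes g+ j+ co and g j co+ (58 + 71 = 129) plus the double crossovers (48).
RF(g–co) = (129 + 48) / 1194 = 177/1194 = 0.1482 → 14.8 centimorgans.

14.8 centimorgans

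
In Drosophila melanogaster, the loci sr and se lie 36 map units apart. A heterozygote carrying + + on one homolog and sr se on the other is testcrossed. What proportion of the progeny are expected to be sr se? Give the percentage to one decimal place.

32.0%

A map distance of 36 map units corresponds to a recombination frequency of 0.360.
The F1 is + + / sr se, so sr se is a parental gamete class with expected frequency (1 − r)/2 = 0.640/2 = 0.3200.
That is 0.3200 = 32.0% of the progeny.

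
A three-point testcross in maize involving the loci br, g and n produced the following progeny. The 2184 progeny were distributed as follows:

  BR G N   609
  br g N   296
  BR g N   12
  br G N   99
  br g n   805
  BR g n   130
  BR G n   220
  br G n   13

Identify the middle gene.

g

The two most frequent reciprocal classes, BR G N and br g n, are the parental types, so the F1 was BR G N / br g n.
The two rarest classes, BR g N and br G n, are the double crossovers. Comparing them with the parentals, only the g allele has switched, so g is the middle locus and the order is br – g – n.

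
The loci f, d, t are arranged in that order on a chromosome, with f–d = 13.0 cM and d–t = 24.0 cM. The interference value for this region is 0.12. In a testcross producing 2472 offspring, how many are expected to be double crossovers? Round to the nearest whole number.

68

Map distances give recombination frequencies of 0.130 and 0.240 for the two intervals.
With interference 0.12 (so coincidence = 0.88), expected double-crossover frequency = 0.130 × 0.240 × 0.88 = 0.02746.
Expected number = 0.02746 × 2472 = 67.87 ≈ 68.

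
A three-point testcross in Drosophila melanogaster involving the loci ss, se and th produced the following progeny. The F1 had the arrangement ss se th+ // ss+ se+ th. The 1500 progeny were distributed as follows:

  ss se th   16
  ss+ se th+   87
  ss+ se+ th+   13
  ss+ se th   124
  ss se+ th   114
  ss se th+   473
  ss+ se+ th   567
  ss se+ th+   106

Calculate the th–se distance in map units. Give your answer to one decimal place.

The two rarest classes, ss se th and ss+ se+ th+, are the double crossovers. Comparing them with the parentals, only the th allele has switched, so th is the middle locus and the order is ss – th – se.
Crossovers in the th–se interval produce the single-crossover classes ss se+ th+ and ss+ se th (106 + 124 = 230) plus the double crossovers (29).
RF(th–se) = (230 + 29) / 1500 = 259/1500 = 0.1727 → 17.3 map units.

17.3 map units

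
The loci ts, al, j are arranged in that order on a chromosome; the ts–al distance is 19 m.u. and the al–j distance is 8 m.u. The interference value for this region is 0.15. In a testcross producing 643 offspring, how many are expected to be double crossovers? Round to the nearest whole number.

Map distances give recombination frequencies of 0.190 and 0.080 for the two intervals.
With interference 0.15 (so coincidence = 0.85), expected double-crossover frequency = 0.190 × 0.080 × 0.85 = 0.01292.
Expected number = 0.01292 × 643 = 8.31 ≈ 8.

8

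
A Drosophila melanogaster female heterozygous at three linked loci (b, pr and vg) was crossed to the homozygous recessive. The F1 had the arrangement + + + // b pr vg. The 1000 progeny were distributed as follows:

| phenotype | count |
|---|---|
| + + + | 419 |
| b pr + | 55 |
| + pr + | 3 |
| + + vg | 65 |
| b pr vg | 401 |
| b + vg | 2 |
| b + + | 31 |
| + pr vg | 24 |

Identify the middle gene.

pr

The two rarest classes, + pr + and b + vg, are the double crossovers. Comparing them with the parentals, only the pr allele has switched, so pr is the middle locus and the order is b – pr – vg.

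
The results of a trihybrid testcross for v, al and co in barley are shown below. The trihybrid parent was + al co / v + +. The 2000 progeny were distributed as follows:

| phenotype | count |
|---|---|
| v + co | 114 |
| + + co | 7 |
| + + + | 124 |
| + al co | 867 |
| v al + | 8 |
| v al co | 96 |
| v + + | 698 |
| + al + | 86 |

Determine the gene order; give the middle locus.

The two rarest classes, + + co and v al +, are the double crossovers. Comparing them with the parentals, only the al allele has switched, so al is the middle locus and the order is co – al – v.

al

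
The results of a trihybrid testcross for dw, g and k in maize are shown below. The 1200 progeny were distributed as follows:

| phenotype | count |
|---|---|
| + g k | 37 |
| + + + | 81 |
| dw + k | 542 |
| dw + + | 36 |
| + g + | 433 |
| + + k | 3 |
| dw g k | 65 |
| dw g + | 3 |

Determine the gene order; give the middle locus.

dw

The two most frequent reciprocal classes, dw + k and + g +, are the parental types, so the F1 was dw + k / + g +.
The two rarest classes, + + k and dw g +, are the double crossovers. Comparing them with the parentals, only the dw allele has switched, so dw is the middle locus and the order is g – dw – k.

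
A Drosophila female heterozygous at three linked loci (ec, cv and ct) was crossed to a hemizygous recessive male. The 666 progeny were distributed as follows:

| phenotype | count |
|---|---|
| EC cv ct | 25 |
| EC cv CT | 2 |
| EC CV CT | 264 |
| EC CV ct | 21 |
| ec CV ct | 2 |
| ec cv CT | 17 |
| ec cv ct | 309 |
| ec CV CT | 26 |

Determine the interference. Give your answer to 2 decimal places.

The two most frequent reciprocal classes, EC CV CT and ec cv ct, are the parental types, so the F1 was EC CV CT / ec cv ct.
The two rarest classes, EC cv CT and ec CV ct, are the double crossovers. Comparing them with the parentals, only the cv allele has switched, so cv is the middle locus and the order is ct – cv – ec.
ct–cv: (38 + 4)/666 = 0.0631; cv–ec: (51 + 4)/666 = 0.0826.
Expected DCO frequency = 0.0631 × 0.0826 ≈ 0.00521; observed = 4/666 ≈ 0.00601.
Coefficient of coincidence = 0.00601/0.00521 ≈ 1.15; interference = 1 − 1.15 = -0.15.

-0.15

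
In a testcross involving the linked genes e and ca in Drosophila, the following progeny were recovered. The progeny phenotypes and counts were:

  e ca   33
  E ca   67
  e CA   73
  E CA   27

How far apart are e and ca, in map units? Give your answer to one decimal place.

30.0 map units

The two most frequent classes, E ca (67) and e CA (73), are the parental types, so the F1 was E ca / e CA.
The recombinant classes are E CA and e ca: 27 + 33 = 60.
Recombination frequency = 60/200 = 0.3000 ≈ 30.0%, i.e. 30.0 map units.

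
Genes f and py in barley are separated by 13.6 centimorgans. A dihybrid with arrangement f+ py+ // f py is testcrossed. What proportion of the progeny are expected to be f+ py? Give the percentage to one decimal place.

A map distance of 13.6 centimorgans corresponds to a recombination frequency of 0.136.
The F1 is f+ py+ / f py, so f+ py is a recombinant gamete class with expected frequency r/2 = 0.136/2 = 0.0680.
That is 0.0680 = 6.8% of the progeny.

6.8%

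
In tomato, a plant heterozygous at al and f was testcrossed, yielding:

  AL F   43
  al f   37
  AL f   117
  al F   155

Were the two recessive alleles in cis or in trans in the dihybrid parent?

trans

The two most frequent classes are AL f (117) and al F (155); these are the parental (non-recombinant) types.
So the F1 carried AL f on one chromosome and al F on the other — the recessive alleles are on opposite chromosomes (trans / repulsion).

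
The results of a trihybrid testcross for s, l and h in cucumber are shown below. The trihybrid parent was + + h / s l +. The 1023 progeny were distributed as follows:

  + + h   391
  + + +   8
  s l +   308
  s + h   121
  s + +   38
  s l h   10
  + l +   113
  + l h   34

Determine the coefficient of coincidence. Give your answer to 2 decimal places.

0.81

The two rarest classes, + + + and s l h, are the double crossovers. Comparing them with the parentals, only the h allele has switched, so h is the middle locus and the order is s – h – l.
s–h: (234 + 18)/1023 = 0.2463; h–l: (72 + 18)/1023 = 0.0880.
Expected DCO frequency = 0.2463 × 0.0880 ≈ 0.02167; observed = 18/1023 ≈ 0.01760.
Coefficient of coincidence = 0.01760/0.02167 ≈ 0.81.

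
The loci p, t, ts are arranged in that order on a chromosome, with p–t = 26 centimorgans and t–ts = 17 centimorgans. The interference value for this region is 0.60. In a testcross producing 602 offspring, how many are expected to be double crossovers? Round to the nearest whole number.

11

Map distances give recombination frequencies of 0.260 and 0.170 for the two intervals.
With interference 0.60 (so coincidence = 0.40), expected double-crossover frequency = 0.260 × 0.170 × 0.40 = 0.01768.
Expected number = 0.01768 × 602 = 10.64 ≈ 11.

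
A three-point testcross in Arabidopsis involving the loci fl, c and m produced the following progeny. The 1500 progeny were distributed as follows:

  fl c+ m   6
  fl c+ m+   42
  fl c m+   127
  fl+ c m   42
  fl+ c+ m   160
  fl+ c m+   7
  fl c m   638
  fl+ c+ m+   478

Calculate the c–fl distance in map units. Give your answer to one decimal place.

The two most frequent reciprocal classes, fl+ c+ m+ and fl c m, are the parental types, so the F1 was fl+ c+ m+ / fl c m.
The two rarest classes, fl+ c m+ and fl c+ m, are the double crossovers. Comparing them with the parentals, only the c allele has switched, so c is the middle locus and the order is fl – c – m.
Crossovers in the fl–c interval produce the single-crossover classes fl c+ m+ and fl+ c m (42 + 42 = 84) plus the double crossovers (13).
RF(fl–c) = (84 + 13) / 1500 = 97/1500 = 0.0647 → 6.5 map units.

6.5 map units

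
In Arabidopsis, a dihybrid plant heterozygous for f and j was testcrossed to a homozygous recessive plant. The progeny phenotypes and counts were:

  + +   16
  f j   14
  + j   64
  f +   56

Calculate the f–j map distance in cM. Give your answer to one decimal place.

20.0 cM

The two most frequent classes, + j (64) and f + (56), are the parental types, so the F1 was + j / f +.
The recombinant classes are + + and f j: 16 + 14 = 30.
Recombination frequency = 30/150 = 0.2000 ≈ 20.0%, i.e. 20.0 cM.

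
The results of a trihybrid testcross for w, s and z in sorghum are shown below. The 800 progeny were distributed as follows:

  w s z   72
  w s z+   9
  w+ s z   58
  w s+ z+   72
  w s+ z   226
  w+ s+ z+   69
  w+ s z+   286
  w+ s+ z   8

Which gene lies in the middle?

w

The two most frequent reciprocal classes, w+ s z+ and w s+ z, are the parental types, so the F1 was w+ s z+ / w s+ z.
The two rarest classes, w s z+ and w+ s+ z, are the double crossovers. Comparing them with the parentals, only the w allele has switched, so w is the middle locus and the order is z – w – s.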